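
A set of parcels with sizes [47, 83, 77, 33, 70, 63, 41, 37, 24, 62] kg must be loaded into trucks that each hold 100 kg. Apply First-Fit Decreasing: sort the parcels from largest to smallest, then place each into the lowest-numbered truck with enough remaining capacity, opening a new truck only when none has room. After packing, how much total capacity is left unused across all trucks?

Sorted descending: 83, 77, 70, 63, 62, 47, 41, 37, 33, 24.
truck 1: place 83 kg, 17 kg left
truck 2: place 77 kg, 23 kg left
truck 3: place 70 kg, 30 kg left
truck 4: place 63 kg, 37 kg left
truck 5: place 62 kg, 38 kg left
truck 6: place 47 kg, 53 kg left
truck 6: place 41 kg, 12 kg left
truck 4: place 37 kg, 0 kg left
truck 5: place 33 kg, 5 kg left
truck 3: place 24 kg, 6 kg left
6 trucks × 100 kg = 600 kg; used 537 kg; unused 63 kg.

63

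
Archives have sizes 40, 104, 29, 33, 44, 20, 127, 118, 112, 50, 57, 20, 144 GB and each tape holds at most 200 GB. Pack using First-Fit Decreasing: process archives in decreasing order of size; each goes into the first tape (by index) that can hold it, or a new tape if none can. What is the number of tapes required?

Sorted descending: 144, 127, 118, 112, 104, 57, 50, 44, 40, 33, 29, 20, 20.
tape 1: place 144 GB, 56 GB left
tape 2: place 127 GB, 73 GB left
tape 3: place 118 GB, 82 GB left
tape 4: place 112 GB, 88 GB left
tape 5: place 104 GB, 96 GB left
tape 2: place 57 GB, 16 GB left
tape 1: place 50 GB, 6 GB left
tape 3: place 44 GB, 38 GB left
tape 4: place 40 GB, 48 GB left
tape 3: place 33 GB, 5 GB left
tape 4: place 29 GB, 19 GB left
tape 5: place 20 GB, 76 GB left
tape 5: place 20 GB, 56 GB left

5 tapes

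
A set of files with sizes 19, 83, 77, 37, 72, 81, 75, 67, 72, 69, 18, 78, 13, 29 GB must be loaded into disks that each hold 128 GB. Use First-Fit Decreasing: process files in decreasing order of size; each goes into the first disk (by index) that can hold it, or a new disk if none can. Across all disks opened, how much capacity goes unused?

Sorted descending: 83, 81, 78, 77, 75, 72, 72, 69, 67, 37, 29, 19, 18, 13.
83 GB → disk 1 (remaining 45 GB)
81 GB → disk 2 (remaining 47 GB)
78 GB → disk 3 (remaining 50 GB)
77 GB → disk 4 (remaining 51 GB)
75 GB → disk 5 (remaining 53 GB)
72 GB → disk 6 (remaining 56 GB)
72 GB → disk 7 (remaining 56 GB)
69 GB → disk 8 (remaining 59 GB)
67 GB → disk 9 (remaining 61 GB)
37 GB → disk 1 (remaining 8 GB)
29 GB → disk 2 (remaining 18 GB)
19 GB → disk 3 (remaining 31 GB)
18 GB → disk 2 (remaining 0 GB)
13 GB → disk 3 (remaining 18 GB)
9 disks × 128 GB = 1152 GB; used 790 GB; unused 362 GB.

362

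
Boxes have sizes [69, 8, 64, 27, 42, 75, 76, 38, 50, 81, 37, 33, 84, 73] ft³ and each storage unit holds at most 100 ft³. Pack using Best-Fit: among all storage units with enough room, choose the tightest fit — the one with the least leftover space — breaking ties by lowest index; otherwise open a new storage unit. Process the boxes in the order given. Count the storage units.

69 ft³ → storage unit 1 (remaining 31 ft³)
8 ft³ → storage unit 1 (remaining 23 ft³)
64 ft³ → storage unit 2 (remaining 36 ft³)
27 ft³ → storage unit 2 (remaining 9 ft³)
42 ft³ → storage unit 3 (remaining 58 ft³)
75 ft³ → storage unit 4 (remaining 25 ft³)
76 ft³ → storage unit 5 (remaining 24 ft³)
38 ft³ → storage unit 3 (remaining 20 ft³)
50 ft³ → storage unit 6 (remaining 50 ft³)
81 ft³ → storage unit 7 (remaining 19 ft³)
37 ft³ → storage unit 6 (remaining 13 ft³)
33 ft³ → storage unit 8 (remaining 67 ft³)
84 ft³ → storage unit 9 (remaining 16 ft³)
73 ft³ → storage unit 10 (remaining 27 ft³)

10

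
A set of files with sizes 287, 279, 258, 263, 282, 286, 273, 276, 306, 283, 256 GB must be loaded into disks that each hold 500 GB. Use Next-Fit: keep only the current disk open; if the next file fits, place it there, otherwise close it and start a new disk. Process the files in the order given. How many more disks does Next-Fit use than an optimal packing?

0

Next-Fit: [287] [279] [258] [263] [282] [286] [273] [276] [306] [283] [256] → 11 disks.
11 files exceed 250 GB (half the capacity), and no two of those can share a disk, so at least 11 disks are needed.
So 11 is already optimal.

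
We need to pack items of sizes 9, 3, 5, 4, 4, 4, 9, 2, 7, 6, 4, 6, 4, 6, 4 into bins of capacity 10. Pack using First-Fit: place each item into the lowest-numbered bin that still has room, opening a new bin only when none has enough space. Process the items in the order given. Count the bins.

9 bins

bin 1: place 9, 1 left
bin 2: place 3, 7 left
bin 2: place 5, 2 left
bin 3: place 4, 6 left
bin 3: place 4, 2 left
bin 4: place 4, 6 left
bin 5: place 9, 1 left
bin 2: place 2, 0 left
bin 6: place 7, 3 left
bin 4: place 6, 0 left
bin 7: place 4, 6 left
bin 7: place 6, 0 left
bin 8: place 4, 6 left
bin 8: place 6, 0 left
bin 9: place 4, 6 left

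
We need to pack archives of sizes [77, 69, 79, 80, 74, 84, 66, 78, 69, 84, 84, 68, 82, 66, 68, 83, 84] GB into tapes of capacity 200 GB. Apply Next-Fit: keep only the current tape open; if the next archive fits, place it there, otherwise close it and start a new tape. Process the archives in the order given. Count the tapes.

tape 1: place 77 GB, 123 GB left
tape 1: place 69 GB, 54 GB left
tape 2: place 79 GB, 121 GB left
tape 2: place 80 GB, 41 GB left
tape 3: place 74 GB, 126 GB left
tape 3: place 84 GB, 42 GB left
tape 4: place 66 GB, 134 GB left
tape 4: place 78 GB, 56 GB left
tape 5: place 69 GB, 131 GB left
tape 5: place 84 GB, 47 GB left
tape 6: place 84 GB, 116 GB left
tape 6: place 68 GB, 48 GB left
tape 7: place 82 GB, 118 GB left
tape 7: place 66 GB, 52 GB left
tape 8: place 68 GB, 132 GB left
tape 8: place 83 GB, 49 GB left
tape 9: place 84 GB, 116 GB left

9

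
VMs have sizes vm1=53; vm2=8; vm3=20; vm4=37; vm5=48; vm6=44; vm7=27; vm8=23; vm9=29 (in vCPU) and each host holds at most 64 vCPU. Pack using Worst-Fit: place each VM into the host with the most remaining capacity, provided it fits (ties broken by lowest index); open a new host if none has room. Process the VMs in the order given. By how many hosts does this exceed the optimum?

Worst-Fit: [53,8] [20,37] [48] [44] [27,23] [29] → 6 hosts.
Total size 289 vCPU; any packing needs at least ⌈289/64⌉ = 5 hosts.
An optimal packing achieves that bound: [53,8] [48] [44,20] [37,27] [29,23] → 5 hosts.
Excess: 6 − 5 = 1.

1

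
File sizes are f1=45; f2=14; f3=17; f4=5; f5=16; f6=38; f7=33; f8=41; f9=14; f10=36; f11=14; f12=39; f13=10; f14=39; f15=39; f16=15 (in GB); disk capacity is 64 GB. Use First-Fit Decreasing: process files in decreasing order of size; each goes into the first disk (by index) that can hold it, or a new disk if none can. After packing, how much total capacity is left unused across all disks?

Sorted descending: 45, 41, 39, 39, 39, 38, 36, 33, 17, 16, 15, 14, 14, 14, 10, 5.
disk 1: place 45 GB, 19 GB left
disk 2: place 41 GB, 23 GB left
disk 3: place 39 GB, 25 GB left
disk 4: place 39 GB, 25 GB left
disk 5: place 39 GB, 25 GB left
disk 6: place 38 GB, 26 GB left
disk 7: place 36 GB, 28 GB left
disk 8: place 33 GB, 31 GB left
disk 1: place 17 GB, 2 GB left
disk 2: place 16 GB, 7 GB left
disk 3: place 15 GB, 10 GB left
disk 4: place 14 GB, 11 GB left
disk 5: place 14 GB, 11 GB left
disk 6: place 14 GB, 12 GB left
disk 3: place 10 GB, 0 GB left
disk 2: place 5 GB, 2 GB left
8 disks × 64 GB = 512 GB; used 415 GB; unused 97 GB.

97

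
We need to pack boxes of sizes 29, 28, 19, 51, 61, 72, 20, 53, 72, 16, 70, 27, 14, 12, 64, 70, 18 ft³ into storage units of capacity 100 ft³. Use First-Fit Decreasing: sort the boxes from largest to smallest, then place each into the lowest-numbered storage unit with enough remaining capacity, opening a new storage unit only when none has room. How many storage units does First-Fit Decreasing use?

Sorted descending: 72, 72, 70, 70, 64, 61, 53, 51, 29, 28, 27, 20, 19, 18, 16, 14, 12.
Put 72 ft³ in storage unit 1; 28 ft³ remain.
Put 72 ft³ in storage unit 2; 28 ft³ remain.
Put 70 ft³ in storage unit 3; 30 ft³ remain.
Put 70 ft³ in storage unit 4; 30 ft³ remain.
Put 64 ft³ in storage unit 5; 36 ft³ remain.
Put 61 ft³ in storage unit 6; 39 ft³ remain.
Put 53 ft³ in storage unit 7; 47 ft³ remain.
Put 51 ft³ in storage unit 8; 49 ft³ remain.
Put 29 ft³ in storage unit 3; 1 ft³ remain.
Put 28 ft³ in storage unit 1; 0 ft³ remain.
Put 27 ft³ in storage unit 2; 1 ft³ remain.
Put 20 ft³ in storage unit 4; 10 ft³ remain.
Put 19 ft³ in storage unit 5; 17 ft³ remain.
Put 18 ft³ in storage unit 6; 21 ft³ remain.
Put 16 ft³ in storage unit 5; 1 ft³ remain.
Put 14 ft³ in storage unit 6; 7 ft³ remain.
Put 12 ft³ in storage unit 7; 35 ft³ remain.
Final storage units: [72,28] [72,27] [70,29] [70,20] [64,19,16] [61,18,14] [53,12] [51].

8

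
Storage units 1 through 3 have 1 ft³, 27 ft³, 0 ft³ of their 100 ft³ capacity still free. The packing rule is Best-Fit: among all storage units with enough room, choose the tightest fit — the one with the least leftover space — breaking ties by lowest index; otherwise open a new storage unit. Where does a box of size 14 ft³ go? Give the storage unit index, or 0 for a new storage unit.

Storage units with room: storage unit 2 (27 ft³).
Tightest fit is storage unit 2 with 27 ft³ free.

2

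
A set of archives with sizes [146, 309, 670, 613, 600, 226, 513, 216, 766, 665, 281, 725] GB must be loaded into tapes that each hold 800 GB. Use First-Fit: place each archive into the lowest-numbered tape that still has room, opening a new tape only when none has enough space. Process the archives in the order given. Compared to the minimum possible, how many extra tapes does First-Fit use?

1

First-Fit: [146,309,226] [670] [613] [600] [513,216] [766] [665] [281] [725] → 9 tapes.
Total size 5730 GB; any packing needs at least ⌈5730/800⌉ = 8 tapes.
An optimal packing achieves that bound: [766] [725] [670] [665] [613,146] [600] [513,281] [309,226,216] → 8 tapes.
Excess: 9 − 8 = 1.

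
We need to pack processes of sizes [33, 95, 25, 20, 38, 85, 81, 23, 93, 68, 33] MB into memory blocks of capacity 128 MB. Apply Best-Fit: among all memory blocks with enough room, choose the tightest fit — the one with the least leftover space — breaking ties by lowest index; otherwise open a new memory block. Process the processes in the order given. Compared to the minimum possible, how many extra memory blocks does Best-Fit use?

1

Best-Fit: [33,95] [25,20,38] [85,23] [81] [93,33] [68] → 6 memory blocks.
Total size 594 MB; any packing needs at least ⌈594/128⌉ = 5 memory blocks.
An optimal packing achieves that bound: [95,33] [93,33] [85,38] [81,25,20] [68,23] → 5 memory blocks.
Excess: 6 − 5 = 1.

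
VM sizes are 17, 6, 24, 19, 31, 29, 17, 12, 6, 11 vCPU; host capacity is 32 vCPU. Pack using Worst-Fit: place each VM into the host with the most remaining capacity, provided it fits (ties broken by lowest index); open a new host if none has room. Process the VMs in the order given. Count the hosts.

Put 17 vCPU in host 1; 15 vCPU remain.
Put 6 vCPU in host 1; 9 vCPU remain.
Put 24 vCPU in host 2; 8 vCPU remain.
Put 19 vCPU in host 3; 13 vCPU remain.
Put 31 vCPU in host 4; 1 vCPU remain.
Put 29 vCPU in host 5; 3 vCPU remain.
Put 17 vCPU in host 6; 15 vCPU remain.
Put 12 vCPU in host 6; 3 vCPU remain.
Put 6 vCPU in host 3; 7 vCPU remain.
Put 11 vCPU in host 7; 21 vCPU remain.
Final hosts: [17,6] [24] [19,6] [31] [29] [17,12] [11].

7 hosts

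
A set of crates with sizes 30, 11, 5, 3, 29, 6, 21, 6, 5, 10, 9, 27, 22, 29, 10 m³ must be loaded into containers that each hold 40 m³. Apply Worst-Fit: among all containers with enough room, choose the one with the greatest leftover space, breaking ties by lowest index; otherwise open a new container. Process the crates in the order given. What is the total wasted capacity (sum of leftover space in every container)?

30 m³ → container 1 (remaining 10 m³)
11 m³ → container 2 (remaining 29 m³)
5 m³ → container 2 (remaining 24 m³)
3 m³ → container 2 (remaining 21 m³)
29 m³ → container 3 (remaining 11 m³)
6 m³ → container 2 (remaining 15 m³)
21 m³ → container 4 (remaining 19 m³)
6 m³ → container 4 (remaining 13 m³)
5 m³ → container 2 (remaining 10 m³)
10 m³ → container 4 (remaining 3 m³)
9 m³ → container 3 (remaining 2 m³)
27 m³ → container 5 (remaining 13 m³)
22 m³ → container 6 (remaining 18 m³)
29 m³ → container 7 (remaining 11 m³)
10 m³ → container 6 (remaining 8 m³)
7 containers × 40 m³ = 280 m³; used 223 m³; unused 57 m³.

57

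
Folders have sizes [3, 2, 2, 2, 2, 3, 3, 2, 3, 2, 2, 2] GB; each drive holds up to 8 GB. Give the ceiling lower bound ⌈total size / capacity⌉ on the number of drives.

Total size = 3 + 2 + 2 + 2 + 2 + 3 + 3 + 2 + 3 + 2 + 2 + 2 = 28 GB.
⌈28 / 8⌉ = 4.

4 drives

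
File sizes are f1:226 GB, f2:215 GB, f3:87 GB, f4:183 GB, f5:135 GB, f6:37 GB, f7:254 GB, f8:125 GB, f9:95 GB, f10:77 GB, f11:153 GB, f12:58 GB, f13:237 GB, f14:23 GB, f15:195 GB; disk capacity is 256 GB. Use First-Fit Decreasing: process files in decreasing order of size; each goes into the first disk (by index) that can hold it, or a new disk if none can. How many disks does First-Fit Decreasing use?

9 disks

Sorted descending: 254, 237, 226, 215, 195, 183, 153, 135, 125, 95, 87, 77, 58, 37, 23.
disk 1: place 254 GB, 2 GB left
disk 2: place 237 GB, 19 GB left
disk 3: place 226 GB, 30 GB left
disk 4: place 215 GB, 41 GB left
disk 5: place 195 GB, 61 GB left
disk 6: place 183 GB, 73 GB left
disk 7: place 153 GB, 103 GB left
disk 8: place 135 GB, 121 GB left
disk 9: place 125 GB, 131 GB left
disk 7: place 95 GB, 8 GB left
disk 8: place 87 GB, 34 GB left
disk 9: place 77 GB, 54 GB left
disk 5: place 58 GB, 3 GB left
disk 4: place 37 GB, 4 GB left
disk 3: place 23 GB, 7 GB left
Final disks: [254] [237] [226,23] [215,37] [195,58] [183] [153,95] [135,87] [125,77].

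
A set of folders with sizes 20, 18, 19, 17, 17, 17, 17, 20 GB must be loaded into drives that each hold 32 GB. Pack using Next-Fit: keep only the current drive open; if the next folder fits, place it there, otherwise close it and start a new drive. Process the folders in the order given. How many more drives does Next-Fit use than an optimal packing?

0

Next-Fit: [20] [18] [19] [17] [17] [17] [17] [20] → 8 drives.
8 folders exceed 16 GB (half the capacity), and no two of those can share a drive, so at least 8 drives are needed.
So 8 is already optimal.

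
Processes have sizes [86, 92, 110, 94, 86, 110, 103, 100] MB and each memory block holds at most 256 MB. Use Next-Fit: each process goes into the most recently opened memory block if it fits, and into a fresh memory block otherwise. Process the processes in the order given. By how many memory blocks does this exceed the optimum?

Next-Fit: [86,92] [110,94] [86,110] [103,100] → 4 memory blocks.
Total size 781 MB; any packing needs at least ⌈781/256⌉ = 4 memory blocks.
So 4 is already optimal.

0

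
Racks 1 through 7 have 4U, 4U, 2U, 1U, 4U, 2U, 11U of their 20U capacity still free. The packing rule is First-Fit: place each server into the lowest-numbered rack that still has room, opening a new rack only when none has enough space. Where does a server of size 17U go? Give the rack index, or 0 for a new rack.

0

No rack has ≥ 17U free, so a new rack is opened.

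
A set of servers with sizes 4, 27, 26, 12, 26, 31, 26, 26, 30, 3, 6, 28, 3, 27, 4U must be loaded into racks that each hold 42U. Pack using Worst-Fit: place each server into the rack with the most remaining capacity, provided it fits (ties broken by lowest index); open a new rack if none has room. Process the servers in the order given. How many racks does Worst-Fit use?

4U → rack 1 (remaining 38U)
27U → rack 1 (remaining 11U)
26U → rack 2 (remaining 16U)
12U → rack 2 (remaining 4U)
26U → rack 3 (remaining 16U)
31U → rack 4 (remaining 11U)
26U → rack 5 (remaining 16U)
26U → rack 6 (remaining 16U)
30U → rack 7 (remaining 12U)
3U → rack 3 (remaining 13U)
6U → rack 5 (remaining 10U)
28U → rack 8 (remaining 14U)
3U → rack 6 (remaining 13U)
27U → rack 9 (remaining 15U)
4U → rack 9 (remaining 11U)

9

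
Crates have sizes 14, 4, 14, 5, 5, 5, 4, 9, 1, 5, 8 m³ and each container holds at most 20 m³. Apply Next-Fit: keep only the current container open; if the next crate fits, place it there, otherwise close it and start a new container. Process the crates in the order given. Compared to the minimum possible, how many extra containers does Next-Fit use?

Next-Fit: [14,4] [14,5] [5,5,4] [9,1,5] [8] → 5 containers.
Total size 74 m³; any packing needs at least ⌈74/20⌉ = 4 containers.
An optimal packing achieves that bound: [14,5,1] [14,5] [9,8] [5,5,4,4] → 4 containers.
Excess: 5 − 4 = 1.

1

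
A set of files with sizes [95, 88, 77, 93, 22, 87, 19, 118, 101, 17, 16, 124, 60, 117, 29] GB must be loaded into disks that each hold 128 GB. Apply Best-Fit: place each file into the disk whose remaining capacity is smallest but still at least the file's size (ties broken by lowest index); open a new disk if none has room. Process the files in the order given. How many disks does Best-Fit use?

disk 1: place 95 GB, 33 GB left
disk 2: place 88 GB, 40 GB left
disk 3: place 77 GB, 51 GB left
disk 4: place 93 GB, 35 GB left
disk 1: place 22 GB, 11 GB left
disk 5: place 87 GB, 41 GB left
disk 4: place 19 GB, 16 GB left
disk 6: place 118 GB, 10 GB left
disk 7: place 101 GB, 27 GB left
disk 7: place 17 GB, 10 GB left
disk 4: place 16 GB, 0 GB left
disk 8: place 124 GB, 4 GB left
disk 9: place 60 GB, 68 GB left
disk 10: place 117 GB, 11 GB left
disk 2: place 29 GB, 11 GB left
Final disks: [95,22] [88,29] [77] [93,19,16] [87] [118] [101,17] [124] [60] [117].

10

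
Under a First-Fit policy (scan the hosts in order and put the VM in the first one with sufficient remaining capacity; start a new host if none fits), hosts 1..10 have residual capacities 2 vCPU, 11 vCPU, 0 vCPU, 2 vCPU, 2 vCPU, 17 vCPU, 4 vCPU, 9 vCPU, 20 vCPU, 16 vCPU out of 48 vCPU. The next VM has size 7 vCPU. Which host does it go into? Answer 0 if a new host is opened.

2

Hosts with room: host 2 (11 vCPU), host 6 (17 vCPU), host 8 (9 vCPU), host 9 (20 vCPU), host 10 (16 vCPU).
The first with room is host 2.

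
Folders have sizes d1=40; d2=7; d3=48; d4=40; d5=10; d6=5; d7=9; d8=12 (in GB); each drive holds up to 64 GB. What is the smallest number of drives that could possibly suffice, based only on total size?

Total size = 40 + 7 + 48 + 40 + 10 + 5 + 9 + 12 = 171 GB.
⌈171 / 64⌉ = 3.

3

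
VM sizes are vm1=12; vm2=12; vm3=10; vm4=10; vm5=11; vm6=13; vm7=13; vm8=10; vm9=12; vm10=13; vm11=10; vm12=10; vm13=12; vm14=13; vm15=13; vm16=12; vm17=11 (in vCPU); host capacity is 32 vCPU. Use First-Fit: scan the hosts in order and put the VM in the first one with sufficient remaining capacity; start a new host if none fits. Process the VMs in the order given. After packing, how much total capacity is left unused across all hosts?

59

host 1: place vm1 (12 vCPU), 20 vCPU left
host 1: place vm2 (12 vCPU), 8 vCPU left
host 2: place vm3 (10 vCPU), 22 vCPU left
host 2: place vm4 (10 vCPU), 12 vCPU left
host 2: place vm5 (11 vCPU), 1 vCPU left
host 3: place vm6 (13 vCPU), 19 vCPU left
host 3: place vm7 (13 vCPU), 6 vCPU left
host 4: place vm8 (10 vCPU), 22 vCPU left
host 4: place vm9 (12 vCPU), 10 vCPU left
host 5: place vm10 (13 vCPU), 19 vCPU left
host 4: place vm11 (10 vCPU), 0 vCPU left
host 5: place vm12 (10 vCPU), 9 vCPU left
host 6: place vm13 (12 vCPU), 20 vCPU left
host 6: place vm14 (13 vCPU), 7 vCPU left
host 7: place vm15 (13 vCPU), 19 vCPU left
host 7: place vm16 (12 vCPU), 7 vCPU left
host 8: place vm17 (11 vCPU), 21 vCPU left
8 hosts × 32 vCPU = 256 vCPU; used 197 vCPU; unused 59 vCPU.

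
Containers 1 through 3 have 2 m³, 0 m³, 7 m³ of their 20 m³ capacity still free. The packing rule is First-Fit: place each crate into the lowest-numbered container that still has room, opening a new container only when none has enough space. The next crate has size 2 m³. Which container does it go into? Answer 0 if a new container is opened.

1

Containers with room: container 1 (2 m³), container 3 (7 m³).
The first with room is container 1.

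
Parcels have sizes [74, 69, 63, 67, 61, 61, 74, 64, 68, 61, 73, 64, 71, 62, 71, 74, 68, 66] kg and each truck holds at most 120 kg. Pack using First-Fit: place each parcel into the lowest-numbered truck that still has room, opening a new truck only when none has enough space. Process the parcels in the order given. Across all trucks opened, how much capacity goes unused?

949

Put 74 kg in truck 1; 46 kg remain.
Put 69 kg in truck 2; 51 kg remain.
Put 63 kg in truck 3; 57 kg remain.
Put 67 kg in truck 4; 53 kg remain.
Put 61 kg in truck 5; 59 kg remain.
Put 61 kg in truck 6; 59 kg remain.
Put 74 kg in truck 7; 46 kg remain.
Put 64 kg in truck 8; 56 kg remain.
Put 68 kg in truck 9; 52 kg remain.
Put 61 kg in truck 10; 59 kg remain.
Put 73 kg in truck 11; 47 kg remain.
Put 64 kg in truck 12; 56 kg remain.
Put 71 kg in truck 13; 49 kg remain.
Put 62 kg in truck 14; 58 kg remain.
Put 71 kg in truck 15; 49 kg remain.
Put 74 kg in truck 16; 46 kg remain.
Put 68 kg in truck 17; 52 kg remain.
Put 66 kg in truck 18; 54 kg remain.
18 trucks × 120 kg = 2160 kg; used 1211 kg; unused 949 kg.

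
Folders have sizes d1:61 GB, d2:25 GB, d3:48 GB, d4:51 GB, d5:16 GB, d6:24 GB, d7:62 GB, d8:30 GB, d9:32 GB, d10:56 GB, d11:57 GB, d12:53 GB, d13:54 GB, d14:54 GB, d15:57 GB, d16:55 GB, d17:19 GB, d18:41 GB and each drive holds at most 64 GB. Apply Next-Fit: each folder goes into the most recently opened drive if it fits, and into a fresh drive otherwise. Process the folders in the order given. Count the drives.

15

d1 (61 GB) → drive 1 (remaining 3 GB)
d2 (25 GB) → drive 2 (remaining 39 GB)
d3 (48 GB) → drive 3 (remaining 16 GB)
d4 (51 GB) → drive 4 (remaining 13 GB)
d5 (16 GB) → drive 5 (remaining 48 GB)
d6 (24 GB) → drive 5 (remaining 24 GB)
d7 (62 GB) → drive 6 (remaining 2 GB)
d8 (30 GB) → drive 7 (remaining 34 GB)
d9 (32 GB) → drive 7 (remaining 2 GB)
d10 (56 GB) → drive 8 (remaining 8 GB)
d11 (57 GB) → drive 9 (remaining 7 GB)
d12 (53 GB) → drive 10 (remaining 11 GB)
d13 (54 GB) → drive 11 (remaining 10 GB)
d14 (54 GB) → drive 12 (remaining 10 GB)
d15 (57 GB) → drive 13 (remaining 7 GB)
d16 (55 GB) → drive 14 (remaining 9 GB)
d17 (19 GB) → drive 15 (remaining 45 GB)
d18 (41 GB) → drive 15 (remaining 4 GB)
Final drives: [61] [25] [48] [51] [16,24] [62] [30,32] [56] [57] [53] [54] [54] [57] [55] [19,41].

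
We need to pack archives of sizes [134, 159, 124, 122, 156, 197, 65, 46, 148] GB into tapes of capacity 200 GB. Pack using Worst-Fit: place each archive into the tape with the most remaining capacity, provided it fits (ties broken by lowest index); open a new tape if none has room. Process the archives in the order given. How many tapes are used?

134 GB → tape 1 (remaining 66 GB)
159 GB → tape 2 (remaining 41 GB)
124 GB → tape 3 (remaining 76 GB)
122 GB → tape 4 (remaining 78 GB)
156 GB → tape 5 (remaining 44 GB)
197 GB → tape 6 (remaining 3 GB)
65 GB → tape 4 (remaining 13 GB)
46 GB → tape 3 (remaining 30 GB)
148 GB → tape 7 (remaining 52 GB)
Final tapes: [134] [159] [124,46] [122,65] [156] [197] [148].

7 tapes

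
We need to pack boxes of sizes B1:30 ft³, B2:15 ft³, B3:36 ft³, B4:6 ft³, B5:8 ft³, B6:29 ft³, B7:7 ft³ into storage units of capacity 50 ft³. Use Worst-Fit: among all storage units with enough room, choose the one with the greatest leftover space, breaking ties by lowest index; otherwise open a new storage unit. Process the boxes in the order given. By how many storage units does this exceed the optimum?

Worst-Fit: [30,15] [36,6,8] [29,7] → 3 storage units.
Total size 131 ft³; any packing needs at least ⌈131/50⌉ = 3 storage units.
So 3 is already optimal.

0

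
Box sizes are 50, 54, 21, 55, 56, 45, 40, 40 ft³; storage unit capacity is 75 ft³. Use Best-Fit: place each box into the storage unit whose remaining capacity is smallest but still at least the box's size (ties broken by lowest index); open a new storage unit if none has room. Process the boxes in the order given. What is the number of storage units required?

7

Put 50 ft³ in storage unit 1; 25 ft³ remain.
Put 54 ft³ in storage unit 2; 21 ft³ remain.
Put 21 ft³ in storage unit 2; 0 ft³ remain.
Put 55 ft³ in storage unit 3; 20 ft³ remain.
Put 56 ft³ in storage unit 4; 19 ft³ remain.
Put 45 ft³ in storage unit 5; 30 ft³ remain.
Put 40 ft³ in storage unit 6; 35 ft³ remain.
Put 40 ft³ in storage unit 7; 35 ft³ remain.
Final storage units: [50] [54,21] [55] [56] [45] [40] [40].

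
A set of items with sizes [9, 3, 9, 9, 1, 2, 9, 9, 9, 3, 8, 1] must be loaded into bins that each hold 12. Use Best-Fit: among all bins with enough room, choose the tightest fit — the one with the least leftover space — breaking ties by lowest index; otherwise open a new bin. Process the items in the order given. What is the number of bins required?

7 bins

bin 1: place 9, 3 left
bin 1: place 3, 0 left
bin 2: place 9, 3 left
bin 3: place 9, 3 left
bin 2: place 1, 2 left
bin 2: place 2, 0 left
bin 4: place 9, 3 left
bin 5: place 9, 3 left
bin 6: place 9, 3 left
bin 3: place 3, 0 left
bin 7: place 8, 4 left
bin 4: place 1, 2 left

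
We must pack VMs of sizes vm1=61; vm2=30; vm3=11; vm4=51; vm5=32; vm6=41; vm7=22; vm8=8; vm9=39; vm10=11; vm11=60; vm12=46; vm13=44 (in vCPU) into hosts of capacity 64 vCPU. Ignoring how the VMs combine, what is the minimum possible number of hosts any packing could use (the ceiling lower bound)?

8

Total size = 61 + 30 + 11 + 51 + 32 + 41 + 22 + 8 + 39 + 11 + 60 + 46 + 44 = 456 vCPU.
⌈456 / 64⌉ = 8.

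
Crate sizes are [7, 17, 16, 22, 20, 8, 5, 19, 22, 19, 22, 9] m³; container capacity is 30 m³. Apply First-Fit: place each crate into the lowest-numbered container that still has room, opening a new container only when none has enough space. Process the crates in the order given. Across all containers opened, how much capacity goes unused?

7 m³ → container 1 (remaining 23 m³)
17 m³ → container 1 (remaining 6 m³)
16 m³ → container 2 (remaining 14 m³)
22 m³ → container 3 (remaining 8 m³)
20 m³ → container 4 (remaining 10 m³)
8 m³ → container 2 (remaining 6 m³)
5 m³ → container 1 (remaining 1 m³)
19 m³ → container 5 (remaining 11 m³)
22 m³ → container 6 (remaining 8 m³)
19 m³ → container 7 (remaining 11 m³)
22 m³ → container 8 (remaining 8 m³)
9 m³ → container 4 (remaining 1 m³)
8 containers × 30 m³ = 240 m³; used 186 m³; unused 54 m³.

54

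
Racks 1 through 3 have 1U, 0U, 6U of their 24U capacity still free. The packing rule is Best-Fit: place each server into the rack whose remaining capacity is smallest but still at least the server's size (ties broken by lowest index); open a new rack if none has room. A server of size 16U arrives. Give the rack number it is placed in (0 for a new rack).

No rack has ≥ 16U free, so a new rack is opened.

0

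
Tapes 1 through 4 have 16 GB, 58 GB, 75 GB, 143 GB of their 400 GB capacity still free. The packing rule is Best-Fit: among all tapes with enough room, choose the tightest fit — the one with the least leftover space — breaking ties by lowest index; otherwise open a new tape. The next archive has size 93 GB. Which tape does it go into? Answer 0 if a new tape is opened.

4

Tapes with room: tape 4 (143 GB).
Tightest fit is tape 4 with 143 GB free.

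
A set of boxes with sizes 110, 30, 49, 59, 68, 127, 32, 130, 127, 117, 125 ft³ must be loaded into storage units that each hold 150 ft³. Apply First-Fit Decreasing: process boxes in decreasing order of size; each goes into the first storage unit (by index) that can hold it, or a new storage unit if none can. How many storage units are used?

Sorted descending: 130, 127, 127, 125, 117, 110, 68, 59, 49, 32, 30.
Put 130 ft³ in storage unit 1; 20 ft³ remain.
Put 127 ft³ in storage unit 2; 23 ft³ remain.
Put 127 ft³ in storage unit 3; 23 ft³ remain.
Put 125 ft³ in storage unit 4; 25 ft³ remain.
Put 117 ft³ in storage unit 5; 33 ft³ remain.
Put 110 ft³ in storage unit 6; 40 ft³ remain.
Put 68 ft³ in storage unit 7; 82 ft³ remain.
Put 59 ft³ in storage unit 7; 23 ft³ remain.
Put 49 ft³ in storage unit 8; 101 ft³ remain.
Put 32 ft³ in storage unit 5; 1 ft³ remain.
Put 30 ft³ in storage unit 6; 10 ft³ remain.
Final storage units: [130] [127] [127] [125] [117,32] [110,30] [68,59] [49].

8 storage units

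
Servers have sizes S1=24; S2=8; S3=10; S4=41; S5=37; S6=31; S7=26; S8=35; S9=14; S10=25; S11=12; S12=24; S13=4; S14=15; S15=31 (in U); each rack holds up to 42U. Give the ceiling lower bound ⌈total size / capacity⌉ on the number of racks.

Total size = 24 + 8 + 10 + 41 + 37 + 31 + 26 + 35 + 14 + 25 + 12 + 24 + 4 + 15 + 31 = 337U.
⌈337 / 42⌉ = 9.

9 racks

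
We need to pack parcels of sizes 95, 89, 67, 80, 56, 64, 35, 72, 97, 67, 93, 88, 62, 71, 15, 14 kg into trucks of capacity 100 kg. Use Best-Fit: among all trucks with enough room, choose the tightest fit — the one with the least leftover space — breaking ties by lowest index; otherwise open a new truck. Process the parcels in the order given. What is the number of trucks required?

Put 95 kg in truck 1; 5 kg remain.
Put 89 kg in truck 2; 11 kg remain.
Put 67 kg in truck 3; 33 kg remain.
Put 80 kg in truck 4; 20 kg remain.
Put 56 kg in truck 5; 44 kg remain.
Put 64 kg in truck 6; 36 kg remain.
Put 35 kg in truck 6; 1 kg remain.
Put 72 kg in truck 7; 28 kg remain.
Put 97 kg in truck 8; 3 kg remain.
Put 67 kg in truck 9; 33 kg remain.
Put 93 kg in truck 10; 7 kg remain.
Put 88 kg in truck 11; 12 kg remain.
Put 62 kg in truck 12; 38 kg remain.
Put 71 kg in truck 13; 29 kg remain.
Put 15 kg in truck 4; 5 kg remain.
Put 14 kg in truck 7; 14 kg remain.

13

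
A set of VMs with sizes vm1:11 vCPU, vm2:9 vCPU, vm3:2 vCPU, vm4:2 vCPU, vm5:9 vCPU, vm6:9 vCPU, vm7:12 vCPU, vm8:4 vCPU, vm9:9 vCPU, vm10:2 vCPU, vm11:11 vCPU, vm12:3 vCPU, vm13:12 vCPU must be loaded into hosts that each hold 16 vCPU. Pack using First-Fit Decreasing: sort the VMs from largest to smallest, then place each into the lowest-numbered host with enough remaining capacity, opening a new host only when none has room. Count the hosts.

8

Sorted descending: 12, 12, 11, 11, 9, 9, 9, 9, 4, 3, 2, 2, 2.
Put 12 vCPU in host 1; 4 vCPU remain.
Put 12 vCPU in host 2; 4 vCPU remain.
Put 11 vCPU in host 3; 5 vCPU remain.
Put 11 vCPU in host 4; 5 vCPU remain.
Put 9 vCPU in host 5; 7 vCPU remain.
Put 9 vCPU in host 6; 7 vCPU remain.
Put 9 vCPU in host 7; 7 vCPU remain.
Put 9 vCPU in host 8; 7 vCPU remain.
Put 4 vCPU in host 1; 0 vCPU remain.
Put 3 vCPU in host 2; 1 vCPU remain.
Put 2 vCPU in host 3; 3 vCPU remain.
Put 2 vCPU in host 3; 1 vCPU remain.
Put 2 vCPU in host 4; 3 vCPU remain.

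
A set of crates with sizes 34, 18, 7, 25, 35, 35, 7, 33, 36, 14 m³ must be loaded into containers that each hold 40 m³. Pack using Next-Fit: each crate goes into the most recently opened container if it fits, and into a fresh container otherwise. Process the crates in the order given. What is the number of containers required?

Put 34 m³ in container 1; 6 m³ remain.
Put 18 m³ in container 2; 22 m³ remain.
Put 7 m³ in container 2; 15 m³ remain.
Put 25 m³ in container 3; 15 m³ remain.
Put 35 m³ in container 4; 5 m³ remain.
Put 35 m³ in container 5; 5 m³ remain.
Put 7 m³ in container 6; 33 m³ remain.
Put 33 m³ in container 6; 0 m³ remain.
Put 36 m³ in container 7; 4 m³ remain.
Put 14 m³ in container 8; 26 m³ remain.

8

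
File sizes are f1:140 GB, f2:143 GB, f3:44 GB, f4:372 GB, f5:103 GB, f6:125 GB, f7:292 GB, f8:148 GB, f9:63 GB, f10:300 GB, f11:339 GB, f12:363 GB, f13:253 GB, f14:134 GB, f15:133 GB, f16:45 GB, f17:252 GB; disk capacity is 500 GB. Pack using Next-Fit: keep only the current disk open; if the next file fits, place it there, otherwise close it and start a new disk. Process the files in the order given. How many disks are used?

9 disks

Put f1 (140 GB) in disk 1; 360 GB remain.
Put f2 (143 GB) in disk 1; 217 GB remain.
Put f3 (44 GB) in disk 1; 173 GB remain.
Put f4 (372 GB) in disk 2; 128 GB remain.
Put f5 (103 GB) in disk 2; 25 GB remain.
Put f6 (125 GB) in disk 3; 375 GB remain.
Put f7 (292 GB) in disk 3; 83 GB remain.
Put f8 (148 GB) in disk 4; 352 GB remain.
Put f9 (63 GB) in disk 4; 289 GB remain.
Put f10 (300 GB) in disk 5; 200 GB remain.
Put f11 (339 GB) in disk 6; 161 GB remain.
Put f12 (363 GB) in disk 7; 137 GB remain.
Put f13 (253 GB) in disk 8; 247 GB remain.
Put f14 (134 GB) in disk 8; 113 GB remain.
Put f15 (133 GB) in disk 9; 367 GB remain.
Put f16 (45 GB) in disk 9; 322 GB remain.
Put f17 (252 GB) in disk 9; 70 GB remain.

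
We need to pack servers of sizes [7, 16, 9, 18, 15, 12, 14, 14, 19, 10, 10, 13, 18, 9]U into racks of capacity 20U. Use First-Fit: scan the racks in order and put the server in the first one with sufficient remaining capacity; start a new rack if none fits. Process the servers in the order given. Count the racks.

12 racks

Put 7U in rack 1; 13U remain.
Put 16U in rack 2; 4U remain.
Put 9U in rack 1; 4U remain.
Put 18U in rack 3; 2U remain.
Put 15U in rack 4; 5U remain.
Put 12U in rack 5; 8U remain.
Put 14U in rack 6; 6U remain.
Put 14U in rack 7; 6U remain.
Put 19U in rack 8; 1U remain.
Put 10U in rack 9; 10U remain.
Put 10U in rack 9; 0U remain.
Put 13U in rack 10; 7U remain.
Put 18U in rack 11; 2U remain.
Put 9U in rack 12; 11U remain.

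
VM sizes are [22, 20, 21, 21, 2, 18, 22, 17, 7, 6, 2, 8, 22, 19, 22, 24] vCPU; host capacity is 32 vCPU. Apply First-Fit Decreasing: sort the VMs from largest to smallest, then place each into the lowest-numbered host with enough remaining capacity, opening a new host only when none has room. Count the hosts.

Sorted descending: 24, 22, 22, 22, 22, 21, 21, 20, 19, 18, 17, 8, 7, 6, 2, 2.
host 1: place 24 vCPU, 8 vCPU left
host 2: place 22 vCPU, 10 vCPU left
host 3: place 22 vCPU, 10 vCPU left
host 4: place 22 vCPU, 10 vCPU left
host 5: place 22 vCPU, 10 vCPU left
host 6: place 21 vCPU, 11 vCPU left
host 7: place 21 vCPU, 11 vCPU left
host 8: place 20 vCPU, 12 vCPU left
host 9: place 19 vCPU, 13 vCPU left
host 10: place 18 vCPU, 14 vCPU left
host 11: place 17 vCPU, 15 vCPU left
host 1: place 8 vCPU, 0 vCPU left
host 2: place 7 vCPU, 3 vCPU left
host 3: place 6 vCPU, 4 vCPU left
host 2: place 2 vCPU, 1 vCPU left
host 3: place 2 vCPU, 2 vCPU left

11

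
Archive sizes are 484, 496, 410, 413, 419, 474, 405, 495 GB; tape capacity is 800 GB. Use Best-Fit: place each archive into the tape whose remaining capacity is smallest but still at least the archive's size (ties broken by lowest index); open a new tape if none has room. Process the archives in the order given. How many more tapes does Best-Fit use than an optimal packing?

Best-Fit: [484] [496] [410] [413] [419] [474] [405] [495] → 8 tapes.
8 archives exceed 400 GB (half the capacity), and no two of those can share a tape, so at least 8 tapes are needed.
So 8 is already optimal.

0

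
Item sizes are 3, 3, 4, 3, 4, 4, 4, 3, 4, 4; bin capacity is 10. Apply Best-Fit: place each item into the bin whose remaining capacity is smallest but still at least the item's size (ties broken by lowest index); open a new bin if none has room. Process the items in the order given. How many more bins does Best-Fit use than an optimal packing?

Best-Fit: [3,3,4] [3,4,3] [4,4] [4,4] → 4 bins.
Total size 36; any packing needs at least ⌈36/10⌉ = 4 bins.
So 4 is already optimal.

0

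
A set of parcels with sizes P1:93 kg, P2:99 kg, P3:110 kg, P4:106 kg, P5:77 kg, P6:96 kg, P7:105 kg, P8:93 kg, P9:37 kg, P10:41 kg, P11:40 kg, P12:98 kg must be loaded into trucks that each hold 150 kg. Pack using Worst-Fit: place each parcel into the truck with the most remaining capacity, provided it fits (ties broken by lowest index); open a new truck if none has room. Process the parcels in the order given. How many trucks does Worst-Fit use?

9

P1 (93 kg) → truck 1 (remaining 57 kg)
P2 (99 kg) → truck 2 (remaining 51 kg)
P3 (110 kg) → truck 3 (remaining 40 kg)
P4 (106 kg) → truck 4 (remaining 44 kg)
P5 (77 kg) → truck 5 (remaining 73 kg)
P6 (96 kg) → truck 6 (remaining 54 kg)
P7 (105 kg) → truck 7 (remaining 45 kg)
P8 (93 kg) → truck 8 (remaining 57 kg)
P9 (37 kg) → truck 5 (remaining 36 kg)
P10 (41 kg) → truck 1 (remaining 16 kg)
P11 (40 kg) → truck 8 (remaining 17 kg)
P12 (98 kg) → truck 9 (remaining 52 kg)
Final trucks: [93,41] [99] [110] [106] [77,37] [96] [105] [93,40] [98].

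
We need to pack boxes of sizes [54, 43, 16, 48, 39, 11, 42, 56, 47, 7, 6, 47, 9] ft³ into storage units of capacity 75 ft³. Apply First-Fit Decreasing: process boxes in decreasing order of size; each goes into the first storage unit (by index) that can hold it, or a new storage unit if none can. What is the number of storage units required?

8

Sorted descending: 56, 54, 48, 47, 47, 43, 42, 39, 16, 11, 9, 7, 6.
Put 56 ft³ in storage unit 1; 19 ft³ remain.
Put 54 ft³ in storage unit 2; 21 ft³ remain.
Put 48 ft³ in storage unit 3; 27 ft³ remain.
Put 47 ft³ in storage unit 4; 28 ft³ remain.
Put 47 ft³ in storage unit 5; 28 ft³ remain.
Put 43 ft³ in storage unit 6; 32 ft³ remain.
Put 42 ft³ in storage unit 7; 33 ft³ remain.
Put 39 ft³ in storage unit 8; 36 ft³ remain.
Put 16 ft³ in storage unit 1; 3 ft³ remain.
Put 11 ft³ in storage unit 2; 10 ft³ remain.
Put 9 ft³ in storage unit 2; 1 ft³ remain.
Put 7 ft³ in storage unit 3; 20 ft³ remain.
Put 6 ft³ in storage unit 3; 14 ft³ remain.
Final storage units: [56,16] [54,11,9] [48,7,6] [47] [47] [43] [42] [39].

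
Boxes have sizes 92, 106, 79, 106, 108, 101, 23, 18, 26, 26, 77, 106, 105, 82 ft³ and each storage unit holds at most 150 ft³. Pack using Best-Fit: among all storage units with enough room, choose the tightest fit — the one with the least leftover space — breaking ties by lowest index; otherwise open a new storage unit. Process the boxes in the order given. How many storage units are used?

10 storage units

92 ft³ → storage unit 1 (remaining 58 ft³)
106 ft³ → storage unit 2 (remaining 44 ft³)
79 ft³ → storage unit 3 (remaining 71 ft³)
106 ft³ → storage unit 4 (remaining 44 ft³)
108 ft³ → storage unit 5 (remaining 42 ft³)
101 ft³ → storage unit 6 (remaining 49 ft³)
23 ft³ → storage unit 5 (remaining 19 ft³)
18 ft³ → storage unit 5 (remaining 1 ft³)
26 ft³ → storage unit 2 (remaining 18 ft³)
26 ft³ → storage unit 4 (remaining 18 ft³)
77 ft³ → storage unit 7 (remaining 73 ft³)
106 ft³ → storage unit 8 (remaining 44 ft³)
105 ft³ → storage unit 9 (remaining 45 ft³)
82 ft³ → storage unit 10 (remaining 68 ft³)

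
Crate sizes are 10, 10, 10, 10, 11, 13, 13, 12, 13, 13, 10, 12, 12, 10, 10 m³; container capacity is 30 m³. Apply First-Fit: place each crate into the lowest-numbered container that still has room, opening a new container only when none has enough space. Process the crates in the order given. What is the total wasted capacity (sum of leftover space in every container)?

41

container 1: place 10 m³, 20 m³ left
container 1: place 10 m³, 10 m³ left
container 1: place 10 m³, 0 m³ left
container 2: place 10 m³, 20 m³ left
container 2: place 11 m³, 9 m³ left
container 3: place 13 m³, 17 m³ left
container 3: place 13 m³, 4 m³ left
container 4: place 12 m³, 18 m³ left
container 4: place 13 m³, 5 m³ left
container 5: place 13 m³, 17 m³ left
container 5: place 10 m³, 7 m³ left
container 6: place 12 m³, 18 m³ left
container 6: place 12 m³, 6 m³ left
container 7: place 10 m³, 20 m³ left
container 7: place 10 m³, 10 m³ left
7 containers × 30 m³ = 210 m³; used 169 m³; unused 41 m³.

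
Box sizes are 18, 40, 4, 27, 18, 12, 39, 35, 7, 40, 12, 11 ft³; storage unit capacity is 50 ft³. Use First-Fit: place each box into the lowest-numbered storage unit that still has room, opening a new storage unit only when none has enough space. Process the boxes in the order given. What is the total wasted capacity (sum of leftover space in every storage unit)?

storage unit 1: place 18 ft³, 32 ft³ left
storage unit 2: place 40 ft³, 10 ft³ left
storage unit 1: place 4 ft³, 28 ft³ left
storage unit 1: place 27 ft³, 1 ft³ left
storage unit 3: place 18 ft³, 32 ft³ left
storage unit 3: place 12 ft³, 20 ft³ left
storage unit 4: place 39 ft³, 11 ft³ left
storage unit 5: place 35 ft³, 15 ft³ left
storage unit 2: place 7 ft³, 3 ft³ left
storage unit 6: place 40 ft³, 10 ft³ left
storage unit 3: place 12 ft³, 8 ft³ left
storage unit 4: place 11 ft³, 0 ft³ left
6 storage units × 50 ft³ = 300 ft³; used 263 ft³; unused 37 ft³.

37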